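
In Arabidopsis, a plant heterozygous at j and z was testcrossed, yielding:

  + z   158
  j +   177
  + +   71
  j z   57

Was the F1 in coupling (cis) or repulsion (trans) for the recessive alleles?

The two most frequent classes are + z (158) and j + (177); these are the parental (non-recombinant) types.
So the F1 carried + z on one chromosome and j + on the other — the recessive alleles are on opposite chromosomes (trans / repulsion).

trans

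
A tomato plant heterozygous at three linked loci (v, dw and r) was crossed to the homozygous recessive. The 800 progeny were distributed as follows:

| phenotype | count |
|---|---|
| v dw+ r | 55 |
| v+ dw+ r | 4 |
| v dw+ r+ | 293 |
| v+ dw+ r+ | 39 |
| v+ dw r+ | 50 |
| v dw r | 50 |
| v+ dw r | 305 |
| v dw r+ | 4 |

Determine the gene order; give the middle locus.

dw

The two most frequent reciprocal classes, v dw+ r+ and v+ dw r, are the parental types, so the F1 was v dw+ r+ / v+ dw r.
The two rarest classes, v dw r+ and v+ dw+ r, are the double crossovers. Comparing them with the parentals, only the dw allele has switched, so dw is the middle locus and the order is r – dw – v.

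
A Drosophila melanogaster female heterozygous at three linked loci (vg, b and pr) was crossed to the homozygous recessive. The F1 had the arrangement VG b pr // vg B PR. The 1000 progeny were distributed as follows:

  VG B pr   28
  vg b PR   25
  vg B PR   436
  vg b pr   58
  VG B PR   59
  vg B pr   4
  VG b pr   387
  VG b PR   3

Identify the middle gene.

pr

The two rarest classes, VG b PR and vg B pr, are the double crossovers. Comparing them with the parentals, only the pr allele has switched, so pr is the middle locus and the order is vg – pr – b.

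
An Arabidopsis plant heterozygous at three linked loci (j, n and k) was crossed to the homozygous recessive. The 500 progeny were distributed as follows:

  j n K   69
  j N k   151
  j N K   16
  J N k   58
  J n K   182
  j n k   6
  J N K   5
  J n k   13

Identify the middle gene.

n

The two most frequent reciprocal classes, J n K and j N k, are the parental types, so the F1 was J n K / j N k.
The two rarest classes, J N K and j n k, are the double crossovers. Comparing them with the parentals, only the n allele has switched, so n is the middle locus and the order is j – n – k.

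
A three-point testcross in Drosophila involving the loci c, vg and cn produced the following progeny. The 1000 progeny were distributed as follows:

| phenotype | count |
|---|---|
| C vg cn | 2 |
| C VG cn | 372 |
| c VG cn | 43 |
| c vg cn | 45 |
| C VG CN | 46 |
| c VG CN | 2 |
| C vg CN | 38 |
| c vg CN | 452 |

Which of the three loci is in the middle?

The two most frequent reciprocal classes, C VG cn and c vg CN, are the parental types, so the F1 was C VG cn / c vg CN.
The two rarest classes, C vg cn and c VG CN, are the double crossovers. Comparing them with the parentals, only the vg allele has switched, so vg is the middle locus and the order is cn – vg – c.

vg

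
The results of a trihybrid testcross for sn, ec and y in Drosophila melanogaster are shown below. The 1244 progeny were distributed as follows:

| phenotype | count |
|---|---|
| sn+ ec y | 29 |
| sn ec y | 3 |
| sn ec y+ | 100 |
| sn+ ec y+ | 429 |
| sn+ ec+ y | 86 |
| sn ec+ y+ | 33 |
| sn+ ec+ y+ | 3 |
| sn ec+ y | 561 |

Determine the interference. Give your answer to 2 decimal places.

The two most frequent reciprocal classes, sn ec+ y and sn+ ec y+, are the parental types, so the F1 was sn ec+ y / sn+ ec y+.
The two rarest classes, sn ec y and sn+ ec+ y+, are the double crossovers. Comparing them with the parentals, only the ec allele has switched, so ec is the middle locus and the order is y – ec – sn.
y–ec: (62 + 6)/1244 = 0.0547; ec–sn: (186 + 6)/1244 = 0.1543.
Expected DCO frequency = 0.0547 × 0.1543 ≈ 0.00844; observed = 6/1244 ≈ 0.00482.
Coefficient of coincidence = 0.00482/0.00844 ≈ 0.57; interference = 1 − 0.57 = 0.43.

0.43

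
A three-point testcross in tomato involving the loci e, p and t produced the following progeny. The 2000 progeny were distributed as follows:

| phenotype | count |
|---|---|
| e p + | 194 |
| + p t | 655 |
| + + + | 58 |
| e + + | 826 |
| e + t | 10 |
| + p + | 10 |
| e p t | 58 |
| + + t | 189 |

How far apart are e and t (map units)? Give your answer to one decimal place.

The two most frequent reciprocal classes, e + + and + p t, are the parental types, so the F1 was e + + / + p t.
The two rarest classes, e + t and + p +, are the double crossovers. Comparing them with the parentals, only the t allele has switched, so t is the middle locus and the order is e – t – p.
Crossovers in the e–t interval produce the single-crossover classes + + + and e p t (58 + 58 = 116) plus the double crossovers (20).
RF(e–t) = (116 + 20) / 2000 = 136/2000 = 0.0680 → 6.8 map units.

6.8 map units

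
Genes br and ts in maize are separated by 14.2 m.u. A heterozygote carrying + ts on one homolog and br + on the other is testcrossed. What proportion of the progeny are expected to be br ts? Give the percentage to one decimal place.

A map distance of 14.2 m.u. corresponds to a recombination frequency of 0.142.
The F1 is + ts / br +, so br ts is a recombinant gamete class with expected frequency r/2 = 0.142/2 = 0.0710.
That is 0.0710 = 7.1% of the progeny.

7.1%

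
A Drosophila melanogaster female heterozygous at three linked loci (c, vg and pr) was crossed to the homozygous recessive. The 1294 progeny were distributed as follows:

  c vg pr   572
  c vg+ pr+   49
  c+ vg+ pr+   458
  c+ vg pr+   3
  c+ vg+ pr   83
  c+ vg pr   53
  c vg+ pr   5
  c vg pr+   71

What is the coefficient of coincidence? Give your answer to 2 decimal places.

The two most frequent reciprocal classes, c+ vg+ pr+ and c vg pr, are the parental types, so the F1 was c+ vg+ pr+ / c vg pr.
The two rarest classes, c+ vg pr+ and c vg+ pr, are the double crossovers. Comparing them with the parentals, only the vg allele has switched, so vg is the middle locus and the order is pr – vg – c.
pr–vg: (154 + 8)/1294 = 0.1252; vg–c: (102 + 8)/1294 = 0.0850.
Expected DCO frequency = 0.1252 × 0.0850 ≈ 0.01064; observed = 8/1294 ≈ 0.00618.
Coefficient of coincidence = 0.00618/0.01064 ≈ 0.58.

0.58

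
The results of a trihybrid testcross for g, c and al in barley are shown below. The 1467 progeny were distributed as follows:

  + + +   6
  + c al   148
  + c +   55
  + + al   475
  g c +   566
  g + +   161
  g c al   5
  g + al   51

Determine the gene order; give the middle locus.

The two most frequent reciprocal classes, g c + and + + al, are the parental types, so the F1 was g c + / + + al.
The two rarest classes, g c al and + + +, are the double crossovers. Comparing them with the parentals, only the al allele has switched, so al is the middle locus and the order is c – al – g.

al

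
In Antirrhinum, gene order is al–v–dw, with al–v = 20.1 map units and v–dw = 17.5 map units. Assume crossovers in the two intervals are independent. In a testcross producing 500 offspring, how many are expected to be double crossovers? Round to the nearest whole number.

Map distances give recombination frequencies of 0.201 and 0.175 for the two intervals.
With no interference, expected double-crossover frequency = 0.201 × 0.175 = 0.03517.
Expected number = 0.03517 × 500 = 17.59 ≈ 18.

18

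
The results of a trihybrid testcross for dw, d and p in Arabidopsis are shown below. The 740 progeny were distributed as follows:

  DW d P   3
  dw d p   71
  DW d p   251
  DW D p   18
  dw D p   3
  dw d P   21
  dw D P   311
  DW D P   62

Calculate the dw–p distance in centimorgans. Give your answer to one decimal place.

The two most frequent reciprocal classes, DW d p and dw D P, are the parental types, so the F1 was DW d p / dw D P.
The two rarest classes, DW d P and dw D p, are the double crossovers. Comparing them with the parentals, only the p allele has switched, so p is the middle locus and the order is d – p – dw.
Crossovers in the p–dw interval produce the single-crossover classes dw d p and DW D P (71 + 62 = 133) plus the double crossovers (6).
RF(p–dw) = (133 + 6) / 740 = 139/740 = 0.1878 → 18.8 centimorgans.

18.8 centimorgans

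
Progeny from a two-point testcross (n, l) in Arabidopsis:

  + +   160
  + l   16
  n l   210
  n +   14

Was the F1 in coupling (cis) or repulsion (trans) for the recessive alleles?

cis

The two most frequent classes are + + (160) and n l (210); these are the parental (non-recombinant) types.
So the F1 carried + + on one chromosome and n l on the other — the recessive alleles are on the same chromosome (cis / coupling).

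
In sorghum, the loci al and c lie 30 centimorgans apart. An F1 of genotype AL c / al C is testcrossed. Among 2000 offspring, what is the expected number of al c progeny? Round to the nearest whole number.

A map distance of 30 centimorgans corresponds to a recombination frequency of 0.300.
The F1 is AL c / al C, so al c is a recombinant gamete class with expected frequency r/2 = 0.300/2 = 0.1500.
Expected number = 0.1500 × 2000 = 300.00 ≈ 300.

300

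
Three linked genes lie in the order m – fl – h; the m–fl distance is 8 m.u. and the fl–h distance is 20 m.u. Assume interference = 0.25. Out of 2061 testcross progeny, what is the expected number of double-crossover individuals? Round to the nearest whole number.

25

Map distances give recombination frequencies of 0.080 and 0.200 for the two intervals.
With interference 0.25 (so coincidence = 0.75), expected double-crossover frequency = 0.080 × 0.200 × 0.75 = 0.01200.
Expected number = 0.01200 × 2061 = 24.73 ≈ 25.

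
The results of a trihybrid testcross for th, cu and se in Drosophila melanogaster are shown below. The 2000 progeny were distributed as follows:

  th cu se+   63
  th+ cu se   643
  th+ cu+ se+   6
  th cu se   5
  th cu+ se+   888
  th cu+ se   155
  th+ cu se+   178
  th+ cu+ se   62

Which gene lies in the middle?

th

The two most frequent reciprocal classes, th cu+ se+ and th+ cu se, are the parental types, so the F1 was th cu+ se+ / th+ cu se.
The two rarest classes, th+ cu+ se+ and th cu se, are the double crossovers. Comparing them with the parentals, only the th allele has switched, so th is the middle locus and the order is cu – th – se.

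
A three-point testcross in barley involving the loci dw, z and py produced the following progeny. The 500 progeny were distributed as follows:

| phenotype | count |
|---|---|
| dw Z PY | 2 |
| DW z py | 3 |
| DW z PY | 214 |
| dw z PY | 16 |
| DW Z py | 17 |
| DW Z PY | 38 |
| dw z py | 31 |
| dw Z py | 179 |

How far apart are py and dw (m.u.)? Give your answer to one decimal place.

7.6 m.u.

The two most frequent reciprocal classes, DW z PY and dw Z py, are the parental types, so the F1 was DW z PY / dw Z py.
The two rarest classes, DW z py and dw Z PY, are the double crossovers. Comparing them with the parentals, only the py allele has switched, so py is the middle locus and the order is dw – py – z.
Crossovers in the dw–py interval produce the single-crossover classes dw z PY and DW Z py (16 + 17 = 33) plus the double crossovers (5).
RF(dw–py) = (33 + 5) / 500 = 38/500 = 0.0760 → 7.6 m.u.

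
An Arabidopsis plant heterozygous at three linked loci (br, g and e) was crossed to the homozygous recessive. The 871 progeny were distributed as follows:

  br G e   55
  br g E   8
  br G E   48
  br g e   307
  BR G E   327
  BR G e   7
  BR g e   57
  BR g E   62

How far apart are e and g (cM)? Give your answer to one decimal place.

The two most frequent reciprocal classes, br g e and BR G E, are the parental types, so the F1 was br g e / BR G E.
The two rarest classes, br g E and BR G e, are the double crossovers. Comparing them with the parentals, only the e allele has switched, so e is the middle locus and the order is g – e – br.
Crossovers in the g–e interval produce the single-crossover classes br G e and BR g E (55 + 62 = 117) plus the double crossovers (15).
RF(g–e) = (117 + 15) / 871 = 132/871 = 0.1515 → 15.2 cM.

15.2 cM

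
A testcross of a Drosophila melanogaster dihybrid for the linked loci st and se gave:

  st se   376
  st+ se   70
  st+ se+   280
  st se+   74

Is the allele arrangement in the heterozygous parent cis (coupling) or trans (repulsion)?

cis

The two most frequent classes are st+ se+ (280) and st se (376); these are the parental (non-recombinant) types.
So the F1 carried st+ se+ on one chromosome and st se on the other — the recessive alleles are on the same chromosome (cis / coupling).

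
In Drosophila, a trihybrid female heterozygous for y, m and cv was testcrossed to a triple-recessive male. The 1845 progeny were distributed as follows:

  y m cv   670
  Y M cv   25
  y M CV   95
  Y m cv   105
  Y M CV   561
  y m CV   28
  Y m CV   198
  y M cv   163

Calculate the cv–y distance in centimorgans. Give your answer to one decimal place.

The two most frequent reciprocal classes, y m cv and Y M CV, are the parental types, so the F1 was y m cv / Y M CV.
The two rarest classes, y m CV and Y M cv, are the double crossovers. Comparing them with the parentals, only the cv allele has switched, so cv is the middle locus and the order is y – cv – m.
Crossovers in the y–cv interval produce the single-crossover classes Y m cv and y M CV (105 + 95 = 200) plus the double crossovers (53).
RF(y–cv) = (200 + 53) / 1845 = 253/1845 = 0.1371 → 13.7 centimorgans.

13.7 centimorgans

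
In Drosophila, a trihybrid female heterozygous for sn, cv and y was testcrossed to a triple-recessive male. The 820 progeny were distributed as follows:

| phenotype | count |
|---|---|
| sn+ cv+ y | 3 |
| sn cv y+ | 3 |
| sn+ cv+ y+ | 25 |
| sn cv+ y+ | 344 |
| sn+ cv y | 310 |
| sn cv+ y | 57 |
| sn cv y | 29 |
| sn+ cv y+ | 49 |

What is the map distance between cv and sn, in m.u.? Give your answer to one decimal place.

7.3 m.u.

The two most frequent reciprocal classes, sn cv+ y+ and sn+ cv y, are the parental types, so the F1 was sn cv+ y+ / sn+ cv y.
The two rarest classes, sn cv y+ and sn+ cv+ y, are the double crossovers. Comparing them with the parentals, only the cv allele has switched, so cv is the middle locus and the order is y – cv – sn.
Crossovers in the cv–sn interval produce the single-crossover classes sn+ cv+ y+ and sn cv y (25 + 29 = 54) plus the double crossovers (6).
RF(cv–sn) = (54 + 6) / 820 = 60/820 = 0.0732 → 7.3 m.u.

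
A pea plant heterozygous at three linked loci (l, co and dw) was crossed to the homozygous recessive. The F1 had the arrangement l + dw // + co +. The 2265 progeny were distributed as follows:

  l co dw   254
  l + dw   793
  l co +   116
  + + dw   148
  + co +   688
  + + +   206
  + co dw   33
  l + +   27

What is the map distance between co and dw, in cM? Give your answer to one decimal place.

23.0 cM

The two rarest classes, l + + and + co dw, are the double crossovers. Comparing them with the parentals, only the dw allele has switched, so dw is the middle locus and the order is co – dw – l.
Crossovers in the co–dw interval produce the single-crossover classes l co dw and + + + (254 + 206 = 460) plus the double crossovers (60).
RF(co–dw) = (460 + 60) / 2265 = 520/2265 = 0.2296 → 23.0 cM.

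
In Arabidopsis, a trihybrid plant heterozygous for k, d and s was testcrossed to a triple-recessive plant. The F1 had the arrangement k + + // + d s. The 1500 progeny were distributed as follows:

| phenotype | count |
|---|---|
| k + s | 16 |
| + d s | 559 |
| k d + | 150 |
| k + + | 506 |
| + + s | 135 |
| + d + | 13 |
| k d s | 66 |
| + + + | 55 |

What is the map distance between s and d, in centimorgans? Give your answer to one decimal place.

The two rarest classes, k + s and + d +, are the double crossovers. Comparing them with the parentals, only the s allele has switched, so s is the middle locus and the order is d – s – k.
Crossovers in the d–s interval produce the single-crossover classes k d + and + + s (150 + 135 = 285) plus the double crossovers (29).
RF(d–s) = (285 + 29) / 1500 = 314/1500 = 0.2093 → 20.9 centimorgans.

20.9 centimorgans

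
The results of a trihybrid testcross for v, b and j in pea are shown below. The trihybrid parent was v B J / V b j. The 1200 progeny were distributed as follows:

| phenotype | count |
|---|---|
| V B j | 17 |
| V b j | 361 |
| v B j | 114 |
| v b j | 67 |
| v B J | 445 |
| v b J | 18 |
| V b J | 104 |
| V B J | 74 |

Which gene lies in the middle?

b

The two rarest classes, v b J and V B j, are the double crossovers. Comparing them with the parentals, only the b allele has switched, so b is the middle locus and the order is j – b – v.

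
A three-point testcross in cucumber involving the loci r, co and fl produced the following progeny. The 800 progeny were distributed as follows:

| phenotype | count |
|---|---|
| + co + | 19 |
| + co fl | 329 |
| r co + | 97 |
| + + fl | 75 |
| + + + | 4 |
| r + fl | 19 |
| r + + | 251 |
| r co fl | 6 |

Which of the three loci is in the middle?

r

The two most frequent reciprocal classes, r + + and + co fl, are the parental types, so the F1 was r + + / + co fl.
The two rarest classes, + + + and r co fl, are the double crossovers. Comparing them with the parentals, only the r allele has switched, so r is the middle locus and the order is fl – r – co.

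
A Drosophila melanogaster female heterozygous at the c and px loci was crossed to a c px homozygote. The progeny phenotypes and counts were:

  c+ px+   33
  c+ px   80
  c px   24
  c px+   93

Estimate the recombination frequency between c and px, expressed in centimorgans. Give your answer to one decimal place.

24.8 centimorgans

The two most frequent classes, c+ px (80) and c px+ (93), are the parental types, so the F1 was c+ px / c px+.
The recombinant classes are c+ px+ and c px: 33 + 24 = 57.
Recombination frequency = 57/230 = 0.2478 ≈ 24.8%, i.e. 24.8 centimorgans.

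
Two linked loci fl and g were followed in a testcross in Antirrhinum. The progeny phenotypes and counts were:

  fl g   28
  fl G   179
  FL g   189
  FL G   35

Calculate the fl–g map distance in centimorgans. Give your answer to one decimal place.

The two most frequent classes, FL g (189) and fl G (179), are the parental types, so the F1 was FL g / fl G.
The recombinant classes are FL G and fl g: 35 + 28 = 63.
Recombination frequency = 63/431 = 0.1462 ≈ 14.6%, i.e. 14.6 centimorgans.

14.6 centimorgans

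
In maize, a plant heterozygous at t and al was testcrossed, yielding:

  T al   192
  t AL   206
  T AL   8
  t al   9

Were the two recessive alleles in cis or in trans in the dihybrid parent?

The two most frequent classes are T al (192) and t AL (206); these are the parental (non-recombinant) types.
So the F1 carried T al on one chromosome and t AL on the other — the recessive alleles are on opposite chromosomes (trans / repulsion).

trans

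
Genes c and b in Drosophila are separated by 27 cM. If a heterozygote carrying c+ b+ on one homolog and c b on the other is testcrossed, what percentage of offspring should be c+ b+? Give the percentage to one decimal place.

A map distance of 27 cM corresponds to a recombination frequency of 0.270.
The F1 is c+ b+ / c b, so c+ b+ is a parental gamete class with expected frequency (1 − r)/2 = 0.730/2 = 0.3650.
That is 0.3650 = 36.5% of the progeny.

36.5%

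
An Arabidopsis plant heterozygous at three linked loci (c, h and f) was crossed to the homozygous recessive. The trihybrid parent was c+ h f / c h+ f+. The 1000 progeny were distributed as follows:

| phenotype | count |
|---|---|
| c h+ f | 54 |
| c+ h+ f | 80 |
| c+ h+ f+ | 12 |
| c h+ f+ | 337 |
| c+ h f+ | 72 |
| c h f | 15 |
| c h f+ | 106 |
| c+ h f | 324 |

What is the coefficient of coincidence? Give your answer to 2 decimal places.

The two rarest classes, c h f and c+ h+ f+, are the double crossovers. Comparing them with the parentals, only the c allele has switched, so c is the middle locus and the order is h – c – f.
h–c: (186 + 27)/1000 = 0.2130; c–f: (126 + 27)/1000 = 0.1530.
Expected DCO frequency = 0.2130 × 0.1530 ≈ 0.03259; observed = 27/1000 ≈ 0.02700.
Coefficient of coincidence = 0.02700/0.03259 ≈ 0.83.

0.83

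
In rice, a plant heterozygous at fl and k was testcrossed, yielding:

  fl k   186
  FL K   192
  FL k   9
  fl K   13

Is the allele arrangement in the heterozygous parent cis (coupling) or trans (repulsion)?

cis

The two most frequent classes are FL K (192) and fl k (186); these are the parental (non-recombinant) types.
So the F1 carried FL K on one chromosome and fl k on the other — the recessive alleles are on the same chromosome (cis / coupling).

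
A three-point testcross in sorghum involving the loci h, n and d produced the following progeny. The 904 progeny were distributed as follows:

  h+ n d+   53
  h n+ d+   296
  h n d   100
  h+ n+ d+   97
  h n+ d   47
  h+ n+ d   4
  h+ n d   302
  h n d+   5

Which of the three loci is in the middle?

n

The two most frequent reciprocal classes, h+ n d and h n+ d+, are the parental types, so the F1 was h+ n d / h n+ d+.
The two rarest classes, h+ n+ d and h n d+, are the double crossovers. Comparing them with the parentals, only the n allele has switched, so n is the middle locus and the order is d – n – h.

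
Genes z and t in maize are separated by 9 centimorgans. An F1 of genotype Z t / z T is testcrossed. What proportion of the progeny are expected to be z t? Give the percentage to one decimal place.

A map distance of 9 centimorgans corresponds to a recombination frequency of 0.090.
The F1 is Z t / z T, so z t is a recombinant gamete class with expected frequency r/2 = 0.090/2 = 0.0450.
That is 0.0450 = 4.5% of the progeny.

4.5%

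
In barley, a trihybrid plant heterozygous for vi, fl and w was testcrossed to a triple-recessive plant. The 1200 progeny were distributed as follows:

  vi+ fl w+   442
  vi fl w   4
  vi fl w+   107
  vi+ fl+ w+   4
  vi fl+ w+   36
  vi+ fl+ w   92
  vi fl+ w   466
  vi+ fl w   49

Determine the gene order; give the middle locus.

fl

The two most frequent reciprocal classes, vi fl+ w and vi+ fl w+, are the parental types, so the F1 was vi fl+ w / vi+ fl w+.
The two rarest classes, vi fl w and vi+ fl+ w+, are the double crossovers. Comparing them with the parentals, only the fl allele has switched, so fl is the middle locus and the order is vi – fl – w.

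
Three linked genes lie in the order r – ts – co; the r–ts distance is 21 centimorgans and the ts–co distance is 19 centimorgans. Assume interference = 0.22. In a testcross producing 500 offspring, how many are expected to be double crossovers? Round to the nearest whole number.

16

Map distances give recombination frequencies of 0.210 and 0.190 for the two intervals.
With interference 0.22 (so coincidence = 0.78), expected double-crossover frequency = 0.210 × 0.190 × 0.78 = 0.03112.
Expected number = 0.03112 × 500 = 15.56 ≈ 16.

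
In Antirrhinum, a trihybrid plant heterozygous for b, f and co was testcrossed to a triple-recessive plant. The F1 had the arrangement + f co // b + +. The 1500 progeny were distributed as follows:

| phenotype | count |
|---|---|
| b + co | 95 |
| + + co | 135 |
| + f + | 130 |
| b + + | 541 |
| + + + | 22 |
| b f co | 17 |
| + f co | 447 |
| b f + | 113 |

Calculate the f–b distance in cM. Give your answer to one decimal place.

19.1 cM

The two rarest classes, b f co and + + +, are the double crossovers. Comparing them with the parentals, only the b allele has switched, so b is the middle locus and the order is co – b – f.
Crossovers in the b–f interval produce the single-crossover classes + + co and b f + (135 + 113 = 248) plus the double crossovers (39).
RF(b–f) = (248 + 39) / 1500 = 287/1500 = 0.1913 → 19.1 cM.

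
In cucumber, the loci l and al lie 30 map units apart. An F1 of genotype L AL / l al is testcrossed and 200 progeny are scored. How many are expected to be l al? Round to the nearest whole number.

70

A map distance of 30 map units corresponds to a recombination frequency of 0.300.
The F1 is L AL / l al, so l al is a parental gamete class with expected frequency (1 − r)/2 = 0.700/2 = 0.3500.
Expected number = 0.3500 × 200 = 70.00 ≈ 70.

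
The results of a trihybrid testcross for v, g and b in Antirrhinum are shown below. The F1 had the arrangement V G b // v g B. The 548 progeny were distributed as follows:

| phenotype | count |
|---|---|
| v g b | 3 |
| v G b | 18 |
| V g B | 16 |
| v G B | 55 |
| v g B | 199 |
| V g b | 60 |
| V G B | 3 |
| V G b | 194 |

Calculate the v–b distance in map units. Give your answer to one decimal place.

The two rarest classes, V G B and v g b, are the double crossovers. Comparing them with the parentals, only the b allele has switched, so b is the middle locus and the order is v – b – g.
Crossovers in the v–b interval produce the single-crossover classes v G b and V g B (18 + 16 = 34) plus the double crossovers (6).
RF(v–b) = (34 + 6) / 548 = 40/548 = 0.0730 → 7.3 map units.

7.3 map units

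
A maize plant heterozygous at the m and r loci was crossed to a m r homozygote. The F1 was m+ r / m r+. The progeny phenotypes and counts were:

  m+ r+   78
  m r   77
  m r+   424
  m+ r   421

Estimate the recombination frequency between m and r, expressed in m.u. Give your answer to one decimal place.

15.5 m.u.

The recombinant classes are m+ r+ and m r: 78 + 77 = 155.
Recombination frequency = 155/1000 = 0.1550 ≈ 15.5%, i.e. 15.5 m.u.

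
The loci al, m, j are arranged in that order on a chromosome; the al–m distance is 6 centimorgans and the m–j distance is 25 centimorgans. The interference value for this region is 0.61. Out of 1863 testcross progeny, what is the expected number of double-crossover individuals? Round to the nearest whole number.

Map distances give recombination frequencies of 0.060 and 0.250 for the two intervals.
With interference 0.61 (so coincidence = 0.39), expected double-crossover frequency = 0.060 × 0.250 × 0.39 = 0.00585.
Expected number = 0.00585 × 1863 = 10.90 ≈ 11.

11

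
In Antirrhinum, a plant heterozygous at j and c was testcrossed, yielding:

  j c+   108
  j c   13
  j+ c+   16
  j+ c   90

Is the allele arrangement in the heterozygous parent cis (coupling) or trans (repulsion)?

trans

The two most frequent classes are j+ c (90) and j c+ (108); these are the parental (non-recombinant) types.
So the F1 carried j+ c on one chromosome and j c+ on the other — the recessive alleles are on opposite chromosomes (trans / repulsion).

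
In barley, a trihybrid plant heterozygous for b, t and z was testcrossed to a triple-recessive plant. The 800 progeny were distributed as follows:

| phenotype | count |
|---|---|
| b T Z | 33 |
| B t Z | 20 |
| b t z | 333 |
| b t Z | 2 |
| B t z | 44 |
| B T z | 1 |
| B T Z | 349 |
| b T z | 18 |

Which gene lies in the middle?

The two most frequent reciprocal classes, b t z and B T Z, are the parental types, so the F1 was b t z / B T Z.
The two rarest classes, b t Z and B T z, are the double crossovers. Comparing them with the parentals, only the z allele has switched, so z is the middle locus and the order is b – z – t.

z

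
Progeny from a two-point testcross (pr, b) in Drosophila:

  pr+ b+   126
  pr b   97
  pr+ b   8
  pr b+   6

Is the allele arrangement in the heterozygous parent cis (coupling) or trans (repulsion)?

cis

The two most frequent classes are pr+ b+ (126) and pr b (97); these are the parental (non-recombinant) types.
So the F1 carried pr+ b+ on one chromosome and pr b on the other — the recessive alleles are on the same chromosome (cis / coupling).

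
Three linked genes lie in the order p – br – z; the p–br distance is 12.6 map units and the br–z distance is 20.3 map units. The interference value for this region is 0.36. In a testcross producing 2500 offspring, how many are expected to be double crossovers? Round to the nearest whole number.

41

Map distances give recombination frequencies of 0.126 and 0.203 for the two intervals.
With interference 0.36 (so coincidence = 0.64), expected double-crossover frequency = 0.126 × 0.203 × 0.64 = 0.01637.
Expected number = 0.01637 × 2500 = 40.92 ≈ 41.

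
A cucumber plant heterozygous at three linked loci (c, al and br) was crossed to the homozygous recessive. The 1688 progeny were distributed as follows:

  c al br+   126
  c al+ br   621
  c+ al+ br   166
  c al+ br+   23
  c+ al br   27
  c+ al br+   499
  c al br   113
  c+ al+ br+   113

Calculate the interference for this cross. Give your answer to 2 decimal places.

The two most frequent reciprocal classes, c al+ br and c+ al br+, are the parental types, so the F1 was c al+ br / c+ al br+.
The two rarest classes, c al+ br+ and c+ al br, are the double crossovers. Comparing them with the parentals, only the br allele has switched, so br is the middle locus and the order is al – br – c.
al–br: (226 + 50)/1688 = 0.1635; br–c: (292 + 50)/1688 = 0.2026.
Expected DCO frequency = 0.1635 × 0.2026 ≈ 0.03313; observed = 50/1688 ≈ 0.02962.
Coefficient of coincidence = 0.02962/0.03313 ≈ 0.89; interference = 1 − 0.89 = 0.11.

0.11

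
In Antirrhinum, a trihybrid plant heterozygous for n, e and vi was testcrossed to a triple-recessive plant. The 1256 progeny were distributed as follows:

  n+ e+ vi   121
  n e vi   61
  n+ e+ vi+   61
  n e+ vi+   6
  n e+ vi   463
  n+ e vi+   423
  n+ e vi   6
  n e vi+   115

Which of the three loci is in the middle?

vi

The two most frequent reciprocal classes, n e+ vi and n+ e vi+, are the parental types, so the F1 was n e+ vi / n+ e vi+.
The two rarest classes, n e+ vi+ and n+ e vi, are the double crossovers. Comparing them with the parentals, only the vi allele has switched, so vi is the middle locus and the order is n – vi – e.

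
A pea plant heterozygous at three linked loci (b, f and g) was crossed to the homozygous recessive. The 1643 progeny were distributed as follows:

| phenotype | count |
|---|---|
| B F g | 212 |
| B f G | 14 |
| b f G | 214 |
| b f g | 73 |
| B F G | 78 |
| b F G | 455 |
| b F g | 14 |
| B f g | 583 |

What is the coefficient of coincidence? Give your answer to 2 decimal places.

0.57

The two most frequent reciprocal classes, B f g and b F G, are the parental types, so the F1 was B f g / b F G.
The two rarest classes, B f G and b F g, are the double crossovers. Comparing them with the parentals, only the g allele has switched, so g is the middle locus and the order is f – g – b.
f–g: (426 + 28)/1643 = 0.2763; g–b: (151 + 28)/1643 = 0.1089.
Expected DCO frequency = 0.2763 × 0.1089 ≈ 0.03009; observed = 28/1643 ≈ 0.01704.
Coefficient of coincidence = 0.01704/0.03009 ≈ 0.57.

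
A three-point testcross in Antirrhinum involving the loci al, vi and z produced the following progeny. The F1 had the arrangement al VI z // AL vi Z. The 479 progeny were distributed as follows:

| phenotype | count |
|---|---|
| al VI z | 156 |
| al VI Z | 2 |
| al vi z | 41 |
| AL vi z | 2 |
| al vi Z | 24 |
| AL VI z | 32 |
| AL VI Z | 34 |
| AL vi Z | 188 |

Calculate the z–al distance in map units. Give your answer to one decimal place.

12.5 map units

The two rarest classes, al VI Z and AL vi z, are the double crossovers. Comparing them with the parentals, only the z allele has switched, so z is the middle locus and the order is vi – z – al.
Crossovers in the z–al interval produce the single-crossover classes AL VI z and al vi Z (32 + 24 = 56) plus the double crossovers (4).
RF(z–al) = (56 + 4) / 479 = 60/479 = 0.1253 → 12.5 map units.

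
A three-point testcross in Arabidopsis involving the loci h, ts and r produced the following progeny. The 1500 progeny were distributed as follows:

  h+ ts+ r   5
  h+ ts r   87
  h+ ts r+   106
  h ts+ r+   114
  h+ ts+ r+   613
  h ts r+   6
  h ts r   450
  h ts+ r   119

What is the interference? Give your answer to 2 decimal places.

0.67

The two most frequent reciprocal classes, h+ ts+ r+ and h ts r, are the parental types, so the F1 was h+ ts+ r+ / h ts r.
The two rarest classes, h+ ts+ r and h ts r+, are the double crossovers. Comparing them with the parentals, only the r allele has switched, so r is the middle locus and the order is ts – r – h.
ts–r: (225 + 11)/1500 = 0.1573; r–h: (201 + 11)/1500 = 0.1413.
Expected DCO frequency = 0.1573 × 0.1413 ≈ 0.02223; observed = 11/1500 ≈ 0.00733.
Coefficient of coincidence = 0.00733/0.02223 ≈ 0.33; interference = 1 − 0.33 = 0.67.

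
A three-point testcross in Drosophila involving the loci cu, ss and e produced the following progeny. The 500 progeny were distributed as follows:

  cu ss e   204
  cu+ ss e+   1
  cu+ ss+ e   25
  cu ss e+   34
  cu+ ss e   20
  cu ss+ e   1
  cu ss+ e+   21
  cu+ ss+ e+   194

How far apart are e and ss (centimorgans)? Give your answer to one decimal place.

The two most frequent reciprocal classes, cu+ ss+ e+ and cu ss e, are the parental types, so the F1 was cu+ ss+ e+ / cu ss e.
The two rarest classes, cu+ ss e+ and cu ss+ e, are the double crossovers. Comparing them with the parentals, only the ss allele has switched, so ss is the middle locus and the order is e – ss – cu.
Crossovers in the e–ss interval produce the single-crossover classes cu+ ss+ e and cu ss e+ (25 + 34 = 59) plus the double crossovers (2).
RF(e–ss) = (59 + 2) / 500 = 61/500 = 0.1220 → 12.2 centimorgans.

12.2 centimorgans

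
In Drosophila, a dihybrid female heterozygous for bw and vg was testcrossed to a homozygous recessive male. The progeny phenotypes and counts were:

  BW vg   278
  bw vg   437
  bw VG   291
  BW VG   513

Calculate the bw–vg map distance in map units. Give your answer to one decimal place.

37.5 map units

The two most frequent classes, BW VG (513) and bw vg (437), are the parental types, so the F1 was BW VG / bw vg.
The recombinant classes are BW vg and bw VG: 278 + 291 = 569.
Recombination frequency = 569/1519 = 0.3746 ≈ 37.5%, i.e. 37.5 map units.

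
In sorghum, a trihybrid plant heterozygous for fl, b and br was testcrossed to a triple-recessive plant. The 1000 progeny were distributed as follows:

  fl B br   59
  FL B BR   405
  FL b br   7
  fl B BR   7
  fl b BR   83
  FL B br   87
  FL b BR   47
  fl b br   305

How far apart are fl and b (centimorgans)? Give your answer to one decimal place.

12.0 centimorgans

The two most frequent reciprocal classes, FL B BR and fl b br, are the parental types, so the F1 was FL B BR / fl b br.
The two rarest classes, fl B BR and FL b br, are the double crossovers. Comparing them with the parentals, only the fl allele has switched, so fl is the middle locus and the order is b – fl – br.
Crossovers in the b–fl interval produce the single-crossover classes FL b BR and fl B br (47 + 59 = 106) plus the double crossovers (14).
RF(b–fl) = (106 + 14) / 1000 = 120/1000 = 0.1200 → 12.0 centimorgans.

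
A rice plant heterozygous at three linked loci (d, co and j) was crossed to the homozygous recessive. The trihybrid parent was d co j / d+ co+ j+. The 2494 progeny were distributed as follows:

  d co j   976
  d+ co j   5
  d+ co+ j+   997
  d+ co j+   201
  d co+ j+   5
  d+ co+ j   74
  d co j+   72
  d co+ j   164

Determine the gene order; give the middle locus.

d

The two rarest classes, d+ co j and d co+ j+, are the double crossovers. Comparing them with the parentals, only the d allele has switched, so d is the middle locus and the order is co – d – j.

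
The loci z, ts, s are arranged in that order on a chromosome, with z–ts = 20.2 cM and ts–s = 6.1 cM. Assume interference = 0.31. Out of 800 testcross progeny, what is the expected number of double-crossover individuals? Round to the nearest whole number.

7

Map distances give recombination frequencies of 0.202 and 0.061 for the two intervals.
With interference 0.31 (so coincidence = 0.69), expected double-crossover frequency = 0.202 × 0.061 × 0.69 = 0.00850.
Expected number = 0.00850 × 800 = 6.80 ≈ 7.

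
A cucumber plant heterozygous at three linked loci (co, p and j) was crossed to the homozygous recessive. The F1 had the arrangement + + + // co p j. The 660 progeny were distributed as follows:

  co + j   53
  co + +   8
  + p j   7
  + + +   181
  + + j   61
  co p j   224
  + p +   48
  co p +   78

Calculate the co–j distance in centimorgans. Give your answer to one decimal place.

23.3 centimorgans

The two rarest classes, co + + and + p j, are the double crossovers. Comparing them with the parentals, only the co allele has switched, so co is the middle locus and the order is j – co – p.
Crossovers in the j–co interval produce the single-crossover classes + + j and co p + (61 + 78 = 139) plus the double crossovers (15).
RF(j–co) = (139 + 15) / 660 = 154/660 = 0.2333 → 23.3 centimorgans.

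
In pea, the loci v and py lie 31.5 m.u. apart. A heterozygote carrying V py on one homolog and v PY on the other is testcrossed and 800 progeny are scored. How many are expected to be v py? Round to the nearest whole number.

A map distance of 31.5 m.u. corresponds to a recombination frequency of 0.315.
The F1 is V py / v PY, so v py is a recombinant gamete class with expected frequency r/2 = 0.315/2 = 0.1575.
Expected number = 0.1575 × 800 = 126.00 ≈ 126.

126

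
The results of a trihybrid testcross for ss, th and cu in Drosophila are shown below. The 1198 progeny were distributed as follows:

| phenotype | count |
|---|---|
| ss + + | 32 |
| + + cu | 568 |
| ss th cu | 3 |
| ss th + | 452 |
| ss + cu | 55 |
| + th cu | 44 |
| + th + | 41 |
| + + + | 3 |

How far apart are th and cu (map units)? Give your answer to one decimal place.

The two most frequent reciprocal classes, ss th + and + + cu, are the parental types, so the F1 was ss th + / + + cu.
The two rarest classes, ss th cu and + + +, are the double crossovers. Comparing them with the parentals, only the cu allele has switched, so cu is the middle locus and the order is ss – cu – th.
Crossovers in the cu–th interval produce the single-crossover classes ss + + and + th cu (32 + 44 = 76) plus the double crossovers (6).
RF(cu–th) = (76 + 6) / 1198 = 82/1198 = 0.0684 → 6.8 map units.

6.8 map units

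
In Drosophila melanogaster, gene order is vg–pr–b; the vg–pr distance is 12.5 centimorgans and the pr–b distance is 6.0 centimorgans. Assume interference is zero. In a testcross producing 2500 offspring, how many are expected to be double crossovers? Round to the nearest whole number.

Map distances give recombination frequencies of 0.125 and 0.060 for the two intervals.
With no interference, expected double-crossover frequency = 0.125 × 0.060 = 0.00750.
Expected number = 0.00750 × 2500 = 18.75 ≈ 19.

19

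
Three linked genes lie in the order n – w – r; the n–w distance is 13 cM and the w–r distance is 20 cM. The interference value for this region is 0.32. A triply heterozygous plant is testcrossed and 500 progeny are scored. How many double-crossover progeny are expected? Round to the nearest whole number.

Map distances give recombination frequencies of 0.130 and 0.200 for the two intervals.
With interference 0.32 (so coincidence = 0.68), expected double-crossover frequency = 0.130 × 0.200 × 0.68 = 0.01768.
Expected number = 0.01768 × 500 = 8.84 ≈ 9.

9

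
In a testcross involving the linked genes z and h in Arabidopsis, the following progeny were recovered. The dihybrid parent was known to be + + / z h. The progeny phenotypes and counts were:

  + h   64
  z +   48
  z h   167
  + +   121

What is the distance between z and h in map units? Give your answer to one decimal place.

The recombinant classes are + h and z +: 64 + 48 = 112.
Recombination frequency = 112/400 = 0.2800 ≈ 28.0%, i.e. 28.0 map units.

28.0 map units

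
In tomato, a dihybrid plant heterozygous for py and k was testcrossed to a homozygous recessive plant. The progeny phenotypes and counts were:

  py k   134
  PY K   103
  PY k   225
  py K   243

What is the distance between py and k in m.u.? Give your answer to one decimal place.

33.6 m.u.

The two most frequent classes, PY k (225) and py K (243), are the parental types, so the F1 was PY k / py K.
The recombinant classes are PY K and py k: 103 + 134 = 237.
Recombination frequency = 237/705 = 0.3362 ≈ 33.6%, i.e. 33.6 m.u.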